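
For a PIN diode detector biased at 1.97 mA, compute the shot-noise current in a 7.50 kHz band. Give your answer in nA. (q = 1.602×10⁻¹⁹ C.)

I_n = √(2qI·B)
2qI·B = 2 × 1.602×10⁻¹⁹ × 1.97×10⁻³ × 7.50×10³ = 4.73×10⁻¹⁸ A²
I_n = √(4.73×10⁻¹⁸) = 2.18×10⁻⁹ A = 2.18 nA

2.18 nA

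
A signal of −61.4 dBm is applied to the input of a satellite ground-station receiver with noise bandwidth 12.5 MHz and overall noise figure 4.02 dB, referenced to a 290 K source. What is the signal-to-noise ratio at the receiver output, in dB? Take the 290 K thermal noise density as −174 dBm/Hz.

37.6 dB

Noise floor: N = −174 + 10 log₁₀(B) + NF
10 log₁₀(1.25×10⁷) = 70.97 dB
N = −174 + 70.97 + 4.02 = −99.01 dBm
SNR = P_sig − N = −61.4 − (−99.01) = 37.61 dB → 37.6 dB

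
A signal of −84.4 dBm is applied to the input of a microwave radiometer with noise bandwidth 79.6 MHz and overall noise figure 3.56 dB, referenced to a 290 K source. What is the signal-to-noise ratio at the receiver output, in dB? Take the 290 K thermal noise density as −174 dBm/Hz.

7.0 dB

Noise floor: N = −174 + 10 log₁₀(B) + NF
10 log₁₀(7.96×10⁷) = 79.01 dB
N = −174 + 79.01 + 3.56 = −91.43 dBm
SNR = P_sig − N = −84.4 − (−91.43) = 7.03 dB → 7.0 dB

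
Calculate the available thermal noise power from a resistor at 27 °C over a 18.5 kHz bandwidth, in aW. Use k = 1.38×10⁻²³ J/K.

76.6 aW

T = 27 °C + 273.15 = 300.15 K
P_n = kTB = 1.38×10⁻²³ × 300.15 × 1.85×10⁴ = 7.66×10⁻¹⁷ W = 76.6 aW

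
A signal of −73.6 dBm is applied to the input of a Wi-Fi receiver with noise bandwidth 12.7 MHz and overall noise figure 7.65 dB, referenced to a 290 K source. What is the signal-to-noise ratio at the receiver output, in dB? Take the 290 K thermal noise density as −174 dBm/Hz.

21.7 dB

Noise floor: N = −174 + 10 log₁₀(B) + NF
10 log₁₀(1.27×10⁷) = 71.04 dB
N = −174 + 71.04 + 7.65 = −95.31 dBm
SNR = P_sig − N = −73.6 − (−95.31) = 21.71 dB → 21.7 dB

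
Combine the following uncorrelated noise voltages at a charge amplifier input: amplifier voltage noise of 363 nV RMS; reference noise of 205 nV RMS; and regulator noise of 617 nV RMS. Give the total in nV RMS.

745 nV

Uncorrelated sources add in power (mean-square): V_tot = √(ΣV_i²)
V_tot = √[(3.63×10⁻⁷)² + (2.05×10⁻⁷)² + (6.17×10⁻⁷)²] = 7.45×10⁻⁷ V = 745 nV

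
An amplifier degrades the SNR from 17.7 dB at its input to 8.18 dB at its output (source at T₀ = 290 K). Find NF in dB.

9.52 dB

NF (dB) = SNR_in(dB) − SNR_out(dB) when the source is at T₀
NF = 17.7 − 8.18 = 9.52 dB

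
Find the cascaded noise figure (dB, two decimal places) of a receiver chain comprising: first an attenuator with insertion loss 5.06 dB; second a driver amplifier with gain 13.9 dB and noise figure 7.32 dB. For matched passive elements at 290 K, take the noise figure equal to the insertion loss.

12.38 dB

Convert to linear (a loss of L dB is a gain of −L dB): F_i = 10^(NF_i/10), G_i = 10^(G_i,dB/10)
  Stage 1: F_1 = 10^(5.06/10) = 3.206, G_1 = 10^(−5.06/10) = 0.3119
  Stage 2: F_2 = 10^(7.32/10) = 5.395, G_2 = 10^(13.9/10) = 24.55
Friis cascade:
  F = 3.206 + (5.395 − 1)/0.3119 = 17.30
NF = 10 log₁₀(17.30) = 12.38 dB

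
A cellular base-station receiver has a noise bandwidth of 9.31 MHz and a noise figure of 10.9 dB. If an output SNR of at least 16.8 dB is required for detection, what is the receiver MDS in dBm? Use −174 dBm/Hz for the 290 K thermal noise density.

Sensitivity = −174 + 10 log₁₀(B) + NF + SNR_min
= −174 + 69.69 + 10.9 + 16.8
= −76.61 dBm → −76.6 dBm

−76.6 dBm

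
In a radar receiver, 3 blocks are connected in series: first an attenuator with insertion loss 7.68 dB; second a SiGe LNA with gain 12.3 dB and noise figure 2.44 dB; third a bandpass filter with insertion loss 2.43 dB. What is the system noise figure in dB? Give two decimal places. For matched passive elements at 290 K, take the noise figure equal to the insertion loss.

Convert to linear (a loss of L dB is a gain of −L dB): F_i = 10^(NF_i/10), G_i = 10^(G_i,dB/10)
  Stage 1: F_1 = 10^(7.68/10) = 5.861, G_1 = 10^(−7.68/10) = 0.1706
  Stage 2: F_2 = 10^(2.44/10) = 1.754, G_2 = 10^(12.3/10) = 16.98
  Stage 3: F_3 = 10^(2.43/10) = 1.750, G_3 = 10^(−2.43/10) = 0.5715
Friis cascade:
  F = 5.861 + (1.754 − 1)/0.1706 + (1.750 − 1)/2.897 = 10.54
NF = 10 log₁₀(10.54) = 10.23 dB

10.23 dB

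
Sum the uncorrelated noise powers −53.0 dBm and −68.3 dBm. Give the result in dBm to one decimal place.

Convert to linear, add, convert back:
P₁ = 5.01×10⁻⁹ W, P₂ = 1.48×10⁻¹⁰ W
P_tot = 5.16×10⁻⁹ W → 10 log₁₀(P_tot / 10⁻³) = −52.9 dBm

−52.9 dBm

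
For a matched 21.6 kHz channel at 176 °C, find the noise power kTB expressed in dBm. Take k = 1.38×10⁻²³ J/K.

−128.7 dBm

T = 176 °C + 273.15 = 449.15 K
P_n = kTB = 1.38×10⁻²³ × 449.15 × 2.16×10⁴ = 1.34×10⁻¹⁶ W
In dBm: 10 log₁₀(1.34×10⁻¹⁶ / 10⁻³) = −128.7 dBm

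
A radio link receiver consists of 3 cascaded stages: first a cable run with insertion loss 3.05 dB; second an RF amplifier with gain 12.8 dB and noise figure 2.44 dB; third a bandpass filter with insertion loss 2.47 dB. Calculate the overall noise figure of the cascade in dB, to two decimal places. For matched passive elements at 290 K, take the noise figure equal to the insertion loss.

5.59 dB

Convert to linear (a loss of L dB is a gain of −L dB): F_i = 10^(NF_i/10), G_i = 10^(G_i,dB/10)
  Stage 1: F_1 = 10^(3.05/10) = 2.018, G_1 = 10^(−3.05/10) = 0.4955
  Stage 2: F_2 = 10^(2.44/10) = 1.754, G_2 = 10^(12.8/10) = 19.05
  Stage 3: F_3 = 10^(2.47/10) = 1.766, G_3 = 10^(−2.47/10) = 0.5662
Friis cascade:
  F = 2.018 + (1.754 − 1)/0.4955 + (1.766 − 1)/9.441 = 3.621
NF = 10 log₁₀(3.621) = 5.59 dB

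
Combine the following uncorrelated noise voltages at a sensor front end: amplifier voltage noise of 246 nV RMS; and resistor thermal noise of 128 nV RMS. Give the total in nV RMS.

Uncorrelated sources add in power (mean-square): V_tot = √(ΣV_i²)
V_tot = √[(2.46×10⁻⁷)² + (1.28×10⁻⁷)²] = 2.77×10⁻⁷ V = 277 nV

277 nV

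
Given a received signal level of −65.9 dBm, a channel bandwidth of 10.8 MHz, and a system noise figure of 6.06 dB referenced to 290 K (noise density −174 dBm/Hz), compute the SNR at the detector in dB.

31.7 dB

Noise floor: N = −174 + 10 log₁₀(B) + NF
10 log₁₀(1.08×10⁷) = 70.33 dB
N = −174 + 70.33 + 6.06 = −97.61 dBm
SNR = P_sig − N = −65.9 − (−97.61) = 31.71 dB → 31.7 dB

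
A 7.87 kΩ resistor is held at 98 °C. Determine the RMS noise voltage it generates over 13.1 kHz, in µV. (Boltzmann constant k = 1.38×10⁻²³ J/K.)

T = 98 °C + 273.15 = 371.15 K
V_n = √(4kTRB)
4kTRB = 4 × 1.38×10⁻²³ × 371.15 × 7.87×10³ × 1.31×10⁴ = 2.11×10⁻¹² V²
V_n = √(2.11×10⁻¹²) = 1.45×10⁻⁶ V = 1.45 µV

1.45 µV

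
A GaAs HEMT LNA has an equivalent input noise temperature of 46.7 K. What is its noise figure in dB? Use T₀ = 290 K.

0.648 dB

F = 1 + T_e/T₀ = 1 + 46.7/290 = 1.16103
NF = 10 log₁₀(1.16103) = 0.648 dB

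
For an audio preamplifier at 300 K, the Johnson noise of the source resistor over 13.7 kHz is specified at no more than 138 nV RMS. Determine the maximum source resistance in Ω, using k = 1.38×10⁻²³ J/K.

Johnson–Nyquist: V_n = √(4kTRB) ⇒ R = V_n² / (4kTB)
4kTB = 4 × 1.38×10⁻²³ × 300 × 1.37×10⁴ = 2.27×10⁻¹⁶
R = (1.38×10⁻⁷)² / 2.27×10⁻¹⁶ = 8.39×10¹ Ω = 83.9 Ω

83.9 Ω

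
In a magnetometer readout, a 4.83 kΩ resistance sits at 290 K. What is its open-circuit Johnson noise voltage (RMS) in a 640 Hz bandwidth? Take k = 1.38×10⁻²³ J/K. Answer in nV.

V_n = √(4kTRB)
4kTRB = 4 × 1.38×10⁻²³ × 290 × 4.83×10³ × 6.40×10² = 4.95×10⁻¹⁴ V²
V_n = √(4.95×10⁻¹⁴) = 2.22×10⁻⁷ V = 222 nV

222 nV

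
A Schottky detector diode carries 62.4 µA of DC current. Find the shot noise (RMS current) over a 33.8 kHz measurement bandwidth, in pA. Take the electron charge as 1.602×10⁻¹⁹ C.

822 pA

I_n = √(2qI·B)
2qI·B = 2 × 1.602×10⁻¹⁹ × 6.24×10⁻⁵ × 3.38×10⁴ = 6.76×10⁻¹⁹ A²
I_n = √(6.76×10⁻¹⁹) = 8.22×10⁻¹⁰ A = 822 pA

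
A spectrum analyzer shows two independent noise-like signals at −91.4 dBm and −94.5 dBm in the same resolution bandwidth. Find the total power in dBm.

Convert to linear, add, convert back:
P₁ = 7.24×10⁻¹³ W, P₂ = 3.55×10⁻¹³ W
P_tot = 1.08×10⁻¹² W → 10 log₁₀(P_tot / 10⁻³) = −89.7 dBm

−89.7 dBm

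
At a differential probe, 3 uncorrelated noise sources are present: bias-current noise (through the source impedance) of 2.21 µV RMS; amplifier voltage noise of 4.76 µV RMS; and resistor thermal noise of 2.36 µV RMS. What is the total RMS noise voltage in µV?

Uncorrelated sources add in power (mean-square): V_tot = √(ΣV_i²)
V_tot = √[(2.21×10⁻⁶)² + (4.76×10⁻⁶)² + (2.36×10⁻⁶)²] = 5.75×10⁻⁶ V = 5.75 µV

5.75 µV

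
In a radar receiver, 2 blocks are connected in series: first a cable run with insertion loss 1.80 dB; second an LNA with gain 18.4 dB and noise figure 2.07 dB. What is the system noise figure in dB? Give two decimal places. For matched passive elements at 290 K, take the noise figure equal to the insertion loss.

3.87 dB

Convert to linear (a loss of L dB is a gain of −L dB): F_i = 10^(NF_i/10), G_i = 10^(G_i,dB/10)
  Stage 1: F_1 = 10^(1.80/10) = 1.514, G_1 = 10^(−1.80/10) = 0.6607
  Stage 2: F_2 = 10^(2.07/10) = 1.611, G_2 = 10^(18.4/10) = 69.18
Friis cascade:
  F = 1.514 + (1.611 − 1)/0.6607 = 2.438
NF = 10 log₁₀(2.438) = 3.87 dB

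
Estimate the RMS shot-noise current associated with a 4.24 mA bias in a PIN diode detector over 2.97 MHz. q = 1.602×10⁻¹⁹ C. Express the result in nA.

63.5 nA

I_n = √(2qI·B)
2qI·B = 2 × 1.602×10⁻¹⁹ × 4.24×10⁻³ × 2.97×10⁶ = 4.03×10⁻¹⁵ A²
I_n = √(4.03×10⁻¹⁵) = 6.35×10⁻⁸ A = 63.5 nA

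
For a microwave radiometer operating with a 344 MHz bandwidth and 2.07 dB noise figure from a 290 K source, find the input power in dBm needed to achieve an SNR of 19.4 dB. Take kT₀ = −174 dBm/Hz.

Sensitivity = −174 + 10 log₁₀(B) + NF + SNR_min
= −174 + 85.37 + 2.07 + 19.4
= −67.16 dBm → −67.2 dBm

−67.2 dBm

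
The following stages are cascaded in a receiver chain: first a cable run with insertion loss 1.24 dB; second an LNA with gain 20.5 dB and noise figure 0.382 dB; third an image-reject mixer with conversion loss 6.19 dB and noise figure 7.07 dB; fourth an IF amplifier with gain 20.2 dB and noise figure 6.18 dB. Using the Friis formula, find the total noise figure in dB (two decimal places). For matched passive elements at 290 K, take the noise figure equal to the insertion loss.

2.19 dB

Convert to linear (a loss of L dB is a gain of −L dB): F_i = 10^(NF_i/10), G_i = 10^(G_i,dB/10)
  Stage 1: F_1 = 10^(1.24/10) = 1.330, G_1 = 10^(−1.24/10) = 0.7516
  Stage 2: F_2 = 10^(0.382/10) = 1.092, G_2 = 10^(20.5/10) = 112.2
  Stage 3: F_3 = 10^(7.07/10) = 5.093, G_3 = 10^(−6.19/10) = 0.2404
  Stage 4: F_4 = 10^(6.18/10) = 4.150, G_4 = 10^(20.2/10) = 104.7
Friis cascade:
  F = 1.330 + (1.092 − 1)/0.7516 + (5.093 − 1)/84.33 + (4.150 − 1)/20.28 = 1.657
NF = 10 log₁₀(1.657) = 2.19 dB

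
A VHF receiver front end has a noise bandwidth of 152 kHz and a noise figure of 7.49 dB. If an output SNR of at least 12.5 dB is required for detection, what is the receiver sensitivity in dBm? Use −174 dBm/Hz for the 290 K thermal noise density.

Sensitivity = −174 + 10 log₁₀(B) + NF + SNR_min
= −174 + 51.82 + 7.49 + 12.5
= −102.19 dBm → −102.2 dBm

−102.2 dBm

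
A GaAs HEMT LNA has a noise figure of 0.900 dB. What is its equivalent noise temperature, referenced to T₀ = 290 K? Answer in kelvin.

66.8 K

F = 10^(0.900/10) = 1.23027
T_e = (F − 1)·T₀ = (1.23027 − 1) × 290 = 66.8 K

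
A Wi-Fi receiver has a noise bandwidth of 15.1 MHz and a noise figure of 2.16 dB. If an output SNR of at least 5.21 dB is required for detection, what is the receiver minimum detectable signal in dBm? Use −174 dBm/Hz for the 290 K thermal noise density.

−94.8 dBm

Sensitivity = −174 + 10 log₁₀(B) + NF + SNR_min
= −174 + 71.79 + 2.16 + 5.21
= −94.84 dBm → −94.8 dBm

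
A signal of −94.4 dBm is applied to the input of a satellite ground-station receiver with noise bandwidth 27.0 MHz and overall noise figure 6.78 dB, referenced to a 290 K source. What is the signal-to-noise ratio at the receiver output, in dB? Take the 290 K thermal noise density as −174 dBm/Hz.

Noise floor: N = −174 + 10 log₁₀(B) + NF
10 log₁₀(2.70×10⁷) = 74.31 dB
N = −174 + 74.31 + 6.78 = −92.91 dBm
SNR = P_sig − N = −94.4 − (−92.91) = −1.49 dB → −1.5 dB

−1.5 dB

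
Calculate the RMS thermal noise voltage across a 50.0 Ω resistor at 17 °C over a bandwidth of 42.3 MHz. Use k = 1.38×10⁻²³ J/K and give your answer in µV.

T = 17 °C + 273.15 = 290.15 K
V_n = √(4kTRB)
4kTRB = 4 × 1.38×10⁻²³ × 290.15 × 5.00×10¹ × 4.23×10⁷ = 3.39×10⁻¹¹ V²
V_n = √(3.39×10⁻¹¹) = 5.82×10⁻⁶ V = 5.82 µV

5.82 µV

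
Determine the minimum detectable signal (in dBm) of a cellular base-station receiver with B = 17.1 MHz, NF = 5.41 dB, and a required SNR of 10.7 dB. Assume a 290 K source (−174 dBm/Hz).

−85.6 dBm

Sensitivity = −174 + 10 log₁₀(B) + NF + SNR_min
= −174 + 72.33 + 5.41 + 10.7
= −85.56 dBm → −85.6 dBm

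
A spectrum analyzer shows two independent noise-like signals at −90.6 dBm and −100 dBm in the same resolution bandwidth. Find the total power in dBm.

Convert to linear, add, convert back:
P₁ = 8.71×10⁻¹³ W, P₂ = 1.00×10⁻¹³ W
P_tot = 9.71×10⁻¹³ W → 10 log₁₀(P_tot / 10⁻³) = −90.1 dBm

−90.1 dBm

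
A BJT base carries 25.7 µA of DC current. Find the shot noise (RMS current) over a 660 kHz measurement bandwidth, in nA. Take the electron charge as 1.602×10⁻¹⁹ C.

2.33 nA

I_n = √(2qI·B)
2qI·B = 2 × 1.602×10⁻¹⁹ × 2.57×10⁻⁵ × 6.60×10⁵ = 5.43×10⁻¹⁸ A²
I_n = √(5.43×10⁻¹⁸) = 2.33×10⁻⁹ A = 2.33 nA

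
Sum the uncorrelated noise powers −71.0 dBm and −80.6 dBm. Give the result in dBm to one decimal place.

−70.5 dBm

Convert to linear, add, convert back:
P₁ = 7.94×10⁻¹¹ W, P₂ = 8.71×10⁻¹² W
P_tot = 8.81×10⁻¹¹ W → 10 log₁₀(P_tot / 10⁻³) = −70.5 dBm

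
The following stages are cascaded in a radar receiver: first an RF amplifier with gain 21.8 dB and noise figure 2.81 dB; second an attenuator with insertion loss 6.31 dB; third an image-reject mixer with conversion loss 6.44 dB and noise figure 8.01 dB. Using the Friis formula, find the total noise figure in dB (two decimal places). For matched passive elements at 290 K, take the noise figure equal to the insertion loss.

Convert to linear (a loss of L dB is a gain of −L dB): F_i = 10^(NF_i/10), G_i = 10^(G_i,dB/10)
  Stage 1: F_1 = 10^(2.81/10) = 1.910, G_1 = 10^(21.8/10) = 151.4
  Stage 2: F_2 = 10^(6.31/10) = 4.276, G_2 = 10^(−6.31/10) = 0.2339
  Stage 3: F_3 = 10^(8.01/10) = 6.324, G_3 = 10^(−6.44/10) = 0.2270
Friis cascade:
  F = 1.910 + (4.276 − 1)/151.4 + (6.324 − 1)/35.40 = 2.082
NF = 10 log₁₀(2.082) = 3.18 dB

3.18 dB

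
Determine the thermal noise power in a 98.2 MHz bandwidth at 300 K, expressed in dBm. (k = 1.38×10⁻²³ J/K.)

P_n = kTB = 1.38×10⁻²³ × 300 × 9.82×10⁷ = 4.07×10⁻¹³ W
In dBm: 10 log₁₀(4.07×10⁻¹³ / 10⁻³) = −93.9 dBm

−93.9 dBm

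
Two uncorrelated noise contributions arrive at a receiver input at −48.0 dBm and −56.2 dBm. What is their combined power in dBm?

−47.4 dBm

Convert to linear, add, convert back:
P₁ = 1.58×10⁻⁸ W, P₂ = 2.40×10⁻⁹ W
P_tot = 1.82×10⁻⁸ W → 10 log₁₀(P_tot / 10⁻³) = −47.4 dBm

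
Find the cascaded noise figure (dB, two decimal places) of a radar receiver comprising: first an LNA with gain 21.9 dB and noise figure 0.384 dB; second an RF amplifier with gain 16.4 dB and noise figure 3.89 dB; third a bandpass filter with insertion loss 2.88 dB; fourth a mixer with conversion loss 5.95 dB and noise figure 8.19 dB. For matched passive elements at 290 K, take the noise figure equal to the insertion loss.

0.43 dB

Convert to linear (a loss of L dB is a gain of −L dB): F_i = 10^(NF_i/10), G_i = 10^(G_i,dB/10)
  Stage 1: F_1 = 10^(0.384/10) = 1.092, G_1 = 10^(21.9/10) = 154.9
  Stage 2: F_2 = 10^(3.89/10) = 2.449, G_2 = 10^(16.4/10) = 43.65
  Stage 3: F_3 = 10^(2.88/10) = 1.941, G_3 = 10^(−2.88/10) = 0.5152
  Stage 4: F_4 = 10^(8.19/10) = 6.592, G_4 = 10^(−5.95/10) = 0.2541
Friis cascade:
  F = 1.092 + (2.449 − 1)/154.9 + (1.941 − 1)/6761 + (6.592 − 1)/3483 = 1.104
NF = 10 log₁₀(1.104) = 0.43 dB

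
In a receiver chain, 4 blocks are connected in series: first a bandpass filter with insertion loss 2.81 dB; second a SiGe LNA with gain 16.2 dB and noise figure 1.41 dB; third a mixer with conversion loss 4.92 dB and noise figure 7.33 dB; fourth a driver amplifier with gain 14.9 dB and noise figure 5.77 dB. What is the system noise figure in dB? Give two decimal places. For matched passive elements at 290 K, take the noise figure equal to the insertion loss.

5.10 dB

Convert to linear (a loss of L dB is a gain of −L dB): F_i = 10^(NF_i/10), G_i = 10^(G_i,dB/10)
  Stage 1: F_1 = 10^(2.81/10) = 1.910, G_1 = 10^(−2.81/10) = 0.5236
  Stage 2: F_2 = 10^(1.41/10) = 1.384, G_2 = 10^(16.2/10) = 41.69
  Stage 3: F_3 = 10^(7.33/10) = 5.408, G_3 = 10^(−4.92/10) = 0.3221
  Stage 4: F_4 = 10^(5.77/10) = 3.776, G_4 = 10^(14.9/10) = 30.90
Friis cascade:
  F = 1.910 + (1.384 − 1)/0.5236 + (5.408 − 1)/21.83 + (3.776 − 1)/7.031 = 3.239
NF = 10 log₁₀(3.239) = 5.10 dB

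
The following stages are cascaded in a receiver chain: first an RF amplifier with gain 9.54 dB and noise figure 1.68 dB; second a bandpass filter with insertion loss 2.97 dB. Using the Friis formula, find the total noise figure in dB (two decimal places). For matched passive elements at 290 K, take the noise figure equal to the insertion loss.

1.99 dB

Convert to linear (a loss of L dB is a gain of −L dB): F_i = 10^(NF_i/10), G_i = 10^(G_i,dB/10)
  Stage 1: F_1 = 10^(1.68/10) = 1.472, G_1 = 10^(9.54/10) = 8.995
  Stage 2: F_2 = 10^(2.97/10) = 1.982, G_2 = 10^(−2.97/10) = 0.5047
Friis cascade:
  F = 1.472 + (1.982 − 1)/8.995 = 1.581
NF = 10 log₁₀(1.581) = 1.99 dB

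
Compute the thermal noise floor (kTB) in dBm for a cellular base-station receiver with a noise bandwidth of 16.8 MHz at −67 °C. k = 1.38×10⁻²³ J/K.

−103.2 dBm

T = −67 °C + 273.15 = 206.15 K
P_n = kTB = 1.38×10⁻²³ × 206.15 × 1.68×10⁷ = 4.78×10⁻¹⁴ W
In dBm: 10 log₁₀(4.78×10⁻¹⁴ / 10⁻³) = −103.2 dBm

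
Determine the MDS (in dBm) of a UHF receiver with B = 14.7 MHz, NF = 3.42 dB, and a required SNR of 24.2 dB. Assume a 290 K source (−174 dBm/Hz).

Sensitivity = −174 + 10 log₁₀(B) + NF + SNR_min
= −174 + 71.67 + 3.42 + 24.2
= −74.71 dBm → −74.7 dBm

−74.7 dBm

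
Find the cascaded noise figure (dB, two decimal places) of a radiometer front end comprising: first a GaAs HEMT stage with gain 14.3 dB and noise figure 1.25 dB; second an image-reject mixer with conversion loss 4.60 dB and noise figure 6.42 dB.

1.64 dB

Convert to linear (a loss of L dB is a gain of −L dB): F_i = 10^(NF_i/10), G_i = 10^(G_i,dB/10)
  Stage 1: F_1 = 10^(1.25/10) = 1.334, G_1 = 10^(14.3/10) = 26.92
  Stage 2: F_2 = 10^(6.42/10) = 4.385, G_2 = 10^(−4.60/10) = 0.3467
Friis cascade:
  F = 1.334 + (4.385 − 1)/26.92 = 1.459
NF = 10 log₁₀(1.459) = 1.64 dB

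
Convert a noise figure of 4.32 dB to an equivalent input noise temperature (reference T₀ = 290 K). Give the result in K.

F = 10^(4.32/10) = 2.70396
T_e = (F − 1)·T₀ = (2.70396 − 1) × 290 = 494 K

494 K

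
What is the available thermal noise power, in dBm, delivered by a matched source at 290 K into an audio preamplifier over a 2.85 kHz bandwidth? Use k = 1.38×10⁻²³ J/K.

−139.4 dBm

P_n = kTB = 1.38×10⁻²³ × 290 × 2.85×10³ = 1.14×10⁻¹⁷ W
In dBm: 10 log₁₀(1.14×10⁻¹⁷ / 10⁻³) = −139.4 dBm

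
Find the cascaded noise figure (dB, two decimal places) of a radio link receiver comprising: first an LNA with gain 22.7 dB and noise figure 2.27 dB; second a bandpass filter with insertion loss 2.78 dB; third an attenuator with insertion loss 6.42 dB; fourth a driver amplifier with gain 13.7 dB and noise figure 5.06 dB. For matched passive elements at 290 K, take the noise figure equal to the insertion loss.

2.61 dB

Convert to linear (a loss of L dB is a gain of −L dB): F_i = 10^(NF_i/10), G_i = 10^(G_i,dB/10)
  Stage 1: F_1 = 10^(2.27/10) = 1.687, G_1 = 10^(22.7/10) = 186.2
  Stage 2: F_2 = 10^(2.78/10) = 1.897, G_2 = 10^(−2.78/10) = 0.5272
  Stage 3: F_3 = 10^(6.42/10) = 4.385, G_3 = 10^(−6.42/10) = 0.2280
  Stage 4: F_4 = 10^(5.06/10) = 3.206, G_4 = 10^(13.7/10) = 23.44
Friis cascade:
  F = 1.687 + (1.897 − 1)/186.2 + (4.385 − 1)/98.17 + (3.206 − 1)/22.39 = 1.824
NF = 10 log₁₀(1.824) = 2.61 dB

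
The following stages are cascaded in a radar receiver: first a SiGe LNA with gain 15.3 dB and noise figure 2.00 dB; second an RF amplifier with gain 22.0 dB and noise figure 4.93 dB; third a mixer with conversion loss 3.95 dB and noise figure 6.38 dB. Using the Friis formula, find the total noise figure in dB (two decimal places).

2.17 dB

Convert to linear (a loss of L dB is a gain of −L dB): F_i = 10^(NF_i/10), G_i = 10^(G_i,dB/10)
  Stage 1: F_1 = 10^(2.00/10) = 1.585, G_1 = 10^(15.3/10) = 33.88
  Stage 2: F_2 = 10^(4.93/10) = 3.112, G_2 = 10^(22.0/10) = 158.5
  Stage 3: F_3 = 10^(6.38/10) = 4.345, G_3 = 10^(−3.95/10) = 0.4027
Friis cascade:
  F = 1.585 + (3.112 − 1)/33.88 + (4.345 − 1)/5370 = 1.648
NF = 10 log₁₀(1.648) = 2.17 dB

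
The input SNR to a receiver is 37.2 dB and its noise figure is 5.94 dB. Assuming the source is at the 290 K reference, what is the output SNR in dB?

By definition F = SNR_in/SNR_out, so in dB: SNR_out = SNR_in − NF
SNR_out = 37.2 − 5.94 = 31.26 dB

31.26 dB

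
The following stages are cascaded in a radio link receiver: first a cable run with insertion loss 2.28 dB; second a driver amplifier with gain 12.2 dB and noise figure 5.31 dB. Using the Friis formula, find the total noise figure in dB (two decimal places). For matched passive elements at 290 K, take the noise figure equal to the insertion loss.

7.59 dB

Convert to linear (a loss of L dB is a gain of −L dB): F_i = 10^(NF_i/10), G_i = 10^(G_i,dB/10)
  Stage 1: F_1 = 10^(2.28/10) = 1.690, G_1 = 10^(−2.28/10) = 0.5916
  Stage 2: F_2 = 10^(5.31/10) = 3.396, G_2 = 10^(12.2/10) = 16.60
Friis cascade:
  F = 1.690 + (3.396 − 1)/0.5916 = 5.741
NF = 10 log₁₀(5.741) = 7.59 dB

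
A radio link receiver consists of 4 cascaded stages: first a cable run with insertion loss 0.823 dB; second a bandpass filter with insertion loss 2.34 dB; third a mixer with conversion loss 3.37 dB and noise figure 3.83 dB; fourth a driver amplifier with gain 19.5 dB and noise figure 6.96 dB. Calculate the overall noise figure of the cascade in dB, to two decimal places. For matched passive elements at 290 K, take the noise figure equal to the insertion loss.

Convert to linear (a loss of L dB is a gain of −L dB): F_i = 10^(NF_i/10), G_i = 10^(G_i,dB/10)
  Stage 1: F_1 = 10^(0.823/10) = 1.209, G_1 = 10^(−0.823/10) = 0.8274
  Stage 2: F_2 = 10^(2.34/10) = 1.714, G_2 = 10^(−2.34/10) = 0.5834
  Stage 3: F_3 = 10^(3.83/10) = 2.415, G_3 = 10^(−3.37/10) = 0.4603
  Stage 4: F_4 = 10^(6.96/10) = 4.966, G_4 = 10^(19.5/10) = 89.13
Friis cascade:
  F = 1.209 + (1.714 − 1)/0.8274 + (2.415 − 1)/0.4827 + (4.966 − 1)/0.2222 = 22.85
NF = 10 log₁₀(22.85) = 13.59 dB

13.59 dB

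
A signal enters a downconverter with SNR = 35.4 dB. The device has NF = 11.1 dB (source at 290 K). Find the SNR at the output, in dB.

By definition F = SNR_in/SNR_out, so in dB: SNR_out = SNR_in − NF
SNR_out = 35.4 − 11.1 = 24.3 dB

24.3 dB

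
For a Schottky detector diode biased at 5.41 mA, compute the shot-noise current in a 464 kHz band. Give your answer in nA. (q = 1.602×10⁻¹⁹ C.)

28.4 nA

I_n = √(2qI·B)
2qI·B = 2 × 1.602×10⁻¹⁹ × 5.41×10⁻³ × 4.64×10⁵ = 8.04×10⁻¹⁶ A²
I_n = √(8.04×10⁻¹⁶) = 2.84×10⁻⁸ A = 28.4 nA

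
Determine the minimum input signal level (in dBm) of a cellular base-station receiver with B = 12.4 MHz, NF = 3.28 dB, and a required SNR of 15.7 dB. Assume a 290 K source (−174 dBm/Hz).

−84.1 dBm

Sensitivity = −174 + 10 log₁₀(B) + NF + SNR_min
= −174 + 70.93 + 3.28 + 15.7
= −84.09 dBm → −84.1 dBm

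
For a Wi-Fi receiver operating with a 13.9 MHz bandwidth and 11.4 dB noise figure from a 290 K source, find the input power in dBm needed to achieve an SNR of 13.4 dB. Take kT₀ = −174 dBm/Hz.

Sensitivity = −174 + 10 log₁₀(B) + NF + SNR_min
= −174 + 71.43 + 11.4 + 13.4
= −77.77 dBm → −77.8 dBm

−77.8 dBm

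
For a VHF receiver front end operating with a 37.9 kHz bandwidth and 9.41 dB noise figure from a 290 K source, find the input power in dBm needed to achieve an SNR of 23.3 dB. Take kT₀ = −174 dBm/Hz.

−95.5 dBm

Sensitivity = −174 + 10 log₁₀(B) + NF + SNR_min
= −174 + 45.79 + 9.41 + 23.3
= −95.50 dBm → −95.5 dBm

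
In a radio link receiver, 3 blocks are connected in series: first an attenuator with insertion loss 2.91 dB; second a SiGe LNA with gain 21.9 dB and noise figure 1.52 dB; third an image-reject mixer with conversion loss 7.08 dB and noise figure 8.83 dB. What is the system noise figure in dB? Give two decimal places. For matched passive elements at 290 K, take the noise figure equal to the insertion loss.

Convert to linear (a loss of L dB is a gain of −L dB): F_i = 10^(NF_i/10), G_i = 10^(G_i,dB/10)
  Stage 1: F_1 = 10^(2.91/10) = 1.954, G_1 = 10^(−2.91/10) = 0.5117
  Stage 2: F_2 = 10^(1.52/10) = 1.419, G_2 = 10^(21.9/10) = 154.9
  Stage 3: F_3 = 10^(8.83/10) = 7.638, G_3 = 10^(−7.08/10) = 0.1959
Friis cascade:
  F = 1.954 + (1.419 − 1)/0.5117 + (7.638 − 1)/79.25 = 2.857
NF = 10 log₁₀(2.857) = 4.56 dB

4.56 dB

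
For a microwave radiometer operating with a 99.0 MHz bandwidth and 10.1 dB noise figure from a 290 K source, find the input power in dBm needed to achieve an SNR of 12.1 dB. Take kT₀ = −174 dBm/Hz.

Sensitivity = −174 + 10 log₁₀(B) + NF + SNR_min
= −174 + 79.96 + 10.1 + 12.1
= −71.84 dBm → −71.8 dBm

−71.8 dBm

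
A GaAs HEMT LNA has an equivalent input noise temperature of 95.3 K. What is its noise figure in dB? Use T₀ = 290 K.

F = 1 + T_e/T₀ = 1 + 95.3/290 = 1.32862
NF = 10 log₁₀(1.32862) = 1.23 dB

1.23 dB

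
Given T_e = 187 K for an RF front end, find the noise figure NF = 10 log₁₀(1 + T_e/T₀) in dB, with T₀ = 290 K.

F = 1 + T_e/T₀ = 1 + 187/290 = 1.64483
NF = 10 log₁₀(1.64483) = 2.16 dB

2.16 dB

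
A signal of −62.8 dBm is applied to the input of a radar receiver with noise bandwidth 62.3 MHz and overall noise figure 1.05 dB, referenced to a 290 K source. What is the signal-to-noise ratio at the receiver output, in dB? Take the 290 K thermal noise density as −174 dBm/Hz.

32.2 dB

Noise floor: N = −174 + 10 log₁₀(B) + NF
10 log₁₀(6.23×10⁷) = 77.94 dB
N = −174 + 77.94 + 1.05 = −95.01 dBm
SNR = P_sig − N = −62.8 − (−95.01) = 32.21 dB → 32.2 dB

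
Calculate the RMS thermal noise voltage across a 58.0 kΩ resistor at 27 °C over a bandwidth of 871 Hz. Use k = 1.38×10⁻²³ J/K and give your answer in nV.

915 nV

T = 27 °C + 273.15 = 300.15 K
V_n = √(4kTRB)
4kTRB = 4 × 1.38×10⁻²³ × 300.15 × 5.80×10⁴ × 8.71×10² = 8.37×10⁻¹³ V²
V_n = √(8.37×10⁻¹³) = 9.15×10⁻⁷ V = 915 nV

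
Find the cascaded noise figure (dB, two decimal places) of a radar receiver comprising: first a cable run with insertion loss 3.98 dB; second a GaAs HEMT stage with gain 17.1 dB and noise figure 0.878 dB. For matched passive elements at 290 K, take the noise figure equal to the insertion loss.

Convert to linear (a loss of L dB is a gain of −L dB): F_i = 10^(NF_i/10), G_i = 10^(G_i,dB/10)
  Stage 1: F_1 = 10^(3.98/10) = 2.500, G_1 = 10^(−3.98/10) = 0.3999
  Stage 2: F_2 = 10^(0.878/10) = 1.224, G_2 = 10^(17.1/10) = 51.29
Friis cascade:
  F = 2.500 + (1.224 − 1)/0.3999 = 3.061
NF = 10 log₁₀(3.061) = 4.86 dB

4.86 dB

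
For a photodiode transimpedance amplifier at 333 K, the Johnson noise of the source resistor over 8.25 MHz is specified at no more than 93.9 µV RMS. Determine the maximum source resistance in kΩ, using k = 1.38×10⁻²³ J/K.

Johnson–Nyquist: V_n = √(4kTRB) ⇒ R = V_n² / (4kTB)
4kTB = 4 × 1.38×10⁻²³ × 333 × 8.25×10⁶ = 1.52×10⁻¹³
R = (9.39×10⁻⁵)² / 1.52×10⁻¹³ = 5.81×10⁴ Ω = 58.1 kΩ

58.1 kΩ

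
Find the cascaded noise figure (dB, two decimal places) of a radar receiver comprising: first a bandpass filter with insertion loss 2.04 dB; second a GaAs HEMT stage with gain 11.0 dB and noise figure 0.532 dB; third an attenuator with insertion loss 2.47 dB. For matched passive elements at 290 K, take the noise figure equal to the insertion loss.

2.80 dB

Convert to linear (a loss of L dB is a gain of −L dB): F_i = 10^(NF_i/10), G_i = 10^(G_i,dB/10)
  Stage 1: F_1 = 10^(2.04/10) = 1.600, G_1 = 10^(−2.04/10) = 0.6252
  Stage 2: F_2 = 10^(0.532/10) = 1.130, G_2 = 10^(11.0/10) = 12.59
  Stage 3: F_3 = 10^(2.47/10) = 1.766, G_3 = 10^(−2.47/10) = 0.5662
Friis cascade:
  F = 1.600 + (1.130 − 1)/0.6252 + (1.766 − 1)/7.870 = 1.905
NF = 10 log₁₀(1.905) = 2.80 dB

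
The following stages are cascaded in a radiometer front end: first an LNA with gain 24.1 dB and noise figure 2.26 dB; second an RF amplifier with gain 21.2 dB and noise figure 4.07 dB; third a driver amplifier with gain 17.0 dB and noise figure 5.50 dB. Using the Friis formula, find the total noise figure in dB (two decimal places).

2.28 dB

Convert to linear (a loss of L dB is a gain of −L dB): F_i = 10^(NF_i/10), G_i = 10^(G_i,dB/10)
  Stage 1: F_1 = 10^(2.26/10) = 1.683, G_1 = 10^(24.1/10) = 257.0
  Stage 2: F_2 = 10^(4.07/10) = 2.553, G_2 = 10^(21.2/10) = 131.8
  Stage 3: F_3 = 10^(5.50/10) = 3.548, G_3 = 10^(17.0/10) = 50.12
Friis cascade:
  F = 1.683 + (2.553 − 1)/257.0 + (3.548 − 1)/3.388×10⁴ = 1.689
NF = 10 log₁₀(1.689) = 2.28 dB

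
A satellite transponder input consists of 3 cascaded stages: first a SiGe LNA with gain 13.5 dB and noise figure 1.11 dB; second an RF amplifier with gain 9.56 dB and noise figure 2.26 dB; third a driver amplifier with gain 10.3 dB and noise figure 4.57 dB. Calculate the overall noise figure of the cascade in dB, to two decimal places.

1.24 dB

Convert to linear (a loss of L dB is a gain of −L dB): F_i = 10^(NF_i/10), G_i = 10^(G_i,dB/10)
  Stage 1: F_1 = 10^(1.11/10) = 1.291, G_1 = 10^(13.5/10) = 22.39
  Stage 2: F_2 = 10^(2.26/10) = 1.683, G_2 = 10^(9.56/10) = 9.036
  Stage 3: F_3 = 10^(4.57/10) = 2.864, G_3 = 10^(10.3/10) = 10.72
Friis cascade:
  F = 1.291 + (1.683 − 1)/22.39 + (2.864 − 1)/202.3 = 1.331
NF = 10 log₁₀(1.331) = 1.24 dB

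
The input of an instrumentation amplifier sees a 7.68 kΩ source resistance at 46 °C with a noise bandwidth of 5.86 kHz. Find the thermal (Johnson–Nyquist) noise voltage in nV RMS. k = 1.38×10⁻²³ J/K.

T = 46 °C + 273.15 = 319.15 K
V_n = √(4kTRB)
4kTRB = 4 × 1.38×10⁻²³ × 319.15 × 7.68×10³ × 5.86×10³ = 7.93×10⁻¹³ V²
V_n = √(7.93×10⁻¹³) = 8.90×10⁻⁷ V = 890 nV

890 nV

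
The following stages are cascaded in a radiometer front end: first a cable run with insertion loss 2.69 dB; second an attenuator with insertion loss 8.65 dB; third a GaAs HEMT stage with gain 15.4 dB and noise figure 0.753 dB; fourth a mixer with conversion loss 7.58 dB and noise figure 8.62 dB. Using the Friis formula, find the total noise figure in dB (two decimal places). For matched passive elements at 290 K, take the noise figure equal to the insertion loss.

12.71 dB

Convert to linear (a loss of L dB is a gain of −L dB): F_i = 10^(NF_i/10), G_i = 10^(G_i,dB/10)
  Stage 1: F_1 = 10^(2.69/10) = 1.858, G_1 = 10^(−2.69/10) = 0.5383
  Stage 2: F_2 = 10^(8.65/10) = 7.328, G_2 = 10^(−8.65/10) = 0.1365
  Stage 3: F_3 = 10^(0.753/10) = 1.189, G_3 = 10^(15.4/10) = 34.67
  Stage 4: F_4 = 10^(8.62/10) = 7.278, G_4 = 10^(−7.58/10) = 0.1746
Friis cascade:
  F = 1.858 + (7.328 − 1)/0.5383 + (1.189 − 1)/0.07345 + (7.278 − 1)/2.547 = 18.66
NF = 10 log₁₀(18.66) = 12.71 dB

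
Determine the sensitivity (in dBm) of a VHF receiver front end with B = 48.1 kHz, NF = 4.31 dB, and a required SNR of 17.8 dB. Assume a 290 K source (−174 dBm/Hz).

Sensitivity = −174 + 10 log₁₀(B) + NF + SNR_min
= −174 + 46.82 + 4.31 + 17.8
= −105.07 dBm → −105.1 dBm

−105.1 dBm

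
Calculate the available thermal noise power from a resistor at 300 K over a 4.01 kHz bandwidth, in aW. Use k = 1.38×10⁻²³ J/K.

P_n = kTB = 1.38×10⁻²³ × 300 × 4.01×10³ = 1.66×10⁻¹⁷ W = 16.6 aW

16.6 aW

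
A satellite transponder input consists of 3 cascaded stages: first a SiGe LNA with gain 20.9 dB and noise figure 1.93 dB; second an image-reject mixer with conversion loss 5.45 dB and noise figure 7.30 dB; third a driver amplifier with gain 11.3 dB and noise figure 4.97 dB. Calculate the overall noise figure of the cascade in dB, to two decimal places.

2.19 dB

Convert to linear (a loss of L dB is a gain of −L dB): F_i = 10^(NF_i/10), G_i = 10^(G_i,dB/10)
  Stage 1: F_1 = 10^(1.93/10) = 1.560, G_1 = 10^(20.9/10) = 123.0
  Stage 2: F_2 = 10^(7.30/10) = 5.370, G_2 = 10^(−5.45/10) = 0.2851
  Stage 3: F_3 = 10^(4.97/10) = 3.141, G_3 = 10^(11.3/10) = 13.49
Friis cascade:
  F = 1.560 + (5.370 − 1)/123.0 + (3.141 − 1)/35.08 = 1.656
NF = 10 log₁₀(1.656) = 2.19 dB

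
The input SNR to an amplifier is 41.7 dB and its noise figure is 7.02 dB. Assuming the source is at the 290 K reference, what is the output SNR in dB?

34.68 dB

By definition F = SNR_in/SNR_out, so in dB: SNR_out = SNR_in − NF
SNR_out = 41.7 − 7.02 = 34.68 dB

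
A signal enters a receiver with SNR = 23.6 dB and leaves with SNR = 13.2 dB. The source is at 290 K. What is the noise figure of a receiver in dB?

10.4 dB

NF (dB) = SNR_in(dB) − SNR_out(dB) when the source is at T₀
NF = 23.6 − 13.2 = 10.4 dB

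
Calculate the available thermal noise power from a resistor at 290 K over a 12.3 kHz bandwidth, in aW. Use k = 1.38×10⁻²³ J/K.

P_n = kTB = 1.38×10⁻²³ × 290 × 1.23×10⁴ = 4.92×10⁻¹⁷ W = 49.2 aW

49.2 aW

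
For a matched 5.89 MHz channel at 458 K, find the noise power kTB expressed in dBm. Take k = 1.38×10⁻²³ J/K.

−104.3 dBm

P_n = kTB = 1.38×10⁻²³ × 458 × 5.89×10⁶ = 3.72×10⁻¹⁴ W
In dBm: 10 log₁₀(3.72×10⁻¹⁴ / 10⁻³) = −104.3 dBm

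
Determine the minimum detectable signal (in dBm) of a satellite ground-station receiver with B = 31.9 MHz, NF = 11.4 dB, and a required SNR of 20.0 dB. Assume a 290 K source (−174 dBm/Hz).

−67.6 dBm

Sensitivity = −174 + 10 log₁₀(B) + NF + SNR_min
= −174 + 75.04 + 11.4 + 20.0
= −67.56 dBm → −67.6 dBm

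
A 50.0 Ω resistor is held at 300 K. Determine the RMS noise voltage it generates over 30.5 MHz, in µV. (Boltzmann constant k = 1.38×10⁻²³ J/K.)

V_n = √(4kTRB)
4kTRB = 4 × 1.38×10⁻²³ × 300 × 5.00×10¹ × 3.05×10⁷ = 2.53×10⁻¹¹ V²
V_n = √(2.53×10⁻¹¹) = 5.03×10⁻⁶ V = 5.03 µV

5.03 µV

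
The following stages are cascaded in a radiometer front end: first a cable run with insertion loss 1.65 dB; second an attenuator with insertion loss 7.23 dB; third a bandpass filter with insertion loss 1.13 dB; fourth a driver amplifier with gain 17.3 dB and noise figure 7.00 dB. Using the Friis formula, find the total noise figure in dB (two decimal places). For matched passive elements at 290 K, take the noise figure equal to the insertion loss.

Convert to linear (a loss of L dB is a gain of −L dB): F_i = 10^(NF_i/10), G_i = 10^(G_i,dB/10)
  Stage 1: F_1 = 10^(1.65/10) = 1.462, G_1 = 10^(−1.65/10) = 0.6839
  Stage 2: F_2 = 10^(7.23/10) = 5.284, G_2 = 10^(−7.23/10) = 0.1892
  Stage 3: F_3 = 10^(1.13/10) = 1.297, G_3 = 10^(−1.13/10) = 0.7709
  Stage 4: F_4 = 10^(7.00/10) = 5.012, G_4 = 10^(17.3/10) = 53.70
Friis cascade:
  F = 1.462 + (5.284 − 1)/0.6839 + (1.297 − 1)/0.1294 + (5.012 − 1)/0.09977 = 50.23
NF = 10 log₁₀(50.23) = 17.01 dB

17.01 dB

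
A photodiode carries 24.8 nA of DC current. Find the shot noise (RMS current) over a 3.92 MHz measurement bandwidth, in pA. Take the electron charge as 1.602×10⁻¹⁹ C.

176 pA

I_n = √(2qI·B)
2qI·B = 2 × 1.602×10⁻¹⁹ × 2.48×10⁻⁸ × 3.92×10⁶ = 3.11×10⁻²⁰ A²
I_n = √(3.11×10⁻²⁰) = 1.76×10⁻¹⁰ A = 176 pA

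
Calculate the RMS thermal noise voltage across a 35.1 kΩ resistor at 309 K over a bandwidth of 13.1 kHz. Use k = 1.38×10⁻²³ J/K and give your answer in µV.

2.80 µV

V_n = √(4kTRB)
4kTRB = 4 × 1.38×10⁻²³ × 309 × 3.51×10⁴ × 1.31×10⁴ = 7.84×10⁻¹² V²
V_n = √(7.84×10⁻¹²) = 2.80×10⁻⁶ V = 2.80 µV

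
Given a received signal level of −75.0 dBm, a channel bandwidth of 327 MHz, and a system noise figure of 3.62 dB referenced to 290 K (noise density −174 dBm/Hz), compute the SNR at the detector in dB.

Noise floor: N = −174 + 10 log₁₀(B) + NF
10 log₁₀(3.27×10⁸) = 85.15 dB
N = −174 + 85.15 + 3.62 = −85.23 dBm
SNR = P_sig − N = −75.0 − (−85.23) = 10.23 dB → 10.2 dB

10.2 dB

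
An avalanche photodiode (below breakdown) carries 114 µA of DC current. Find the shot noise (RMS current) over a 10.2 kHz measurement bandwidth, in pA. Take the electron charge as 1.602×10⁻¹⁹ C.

I_n = √(2qI·B)
2qI·B = 2 × 1.602×10⁻¹⁹ × 1.14×10⁻⁴ × 1.02×10⁴ = 3.73×10⁻¹⁹ A²
I_n = √(3.73×10⁻¹⁹) = 6.10×10⁻¹⁰ A = 610 pA

610 pA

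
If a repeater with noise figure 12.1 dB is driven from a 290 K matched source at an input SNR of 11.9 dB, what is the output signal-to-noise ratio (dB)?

−0.2 dB

By definition F = SNR_in/SNR_out, so in dB: SNR_out = SNR_in − NF
SNR_out = 11.9 − 12.1 = −0.2 dB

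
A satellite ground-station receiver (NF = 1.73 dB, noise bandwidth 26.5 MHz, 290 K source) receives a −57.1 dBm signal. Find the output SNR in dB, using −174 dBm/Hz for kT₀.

40.9 dB

Noise floor: N = −174 + 10 log₁₀(B) + NF
10 log₁₀(2.65×10⁷) = 74.23 dB
N = −174 + 74.23 + 1.73 = −98.04 dBm
SNR = P_sig − N = −57.1 − (−98.04) = 40.94 dB → 40.9 dB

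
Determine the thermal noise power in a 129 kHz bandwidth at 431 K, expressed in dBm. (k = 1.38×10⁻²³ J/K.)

P_n = kTB = 1.38×10⁻²³ × 431 × 1.29×10⁵ = 7.67×10⁻¹⁶ W
In dBm: 10 log₁₀(7.67×10⁻¹⁶ / 10⁻³) = −121.2 dBm

−121.2 dBm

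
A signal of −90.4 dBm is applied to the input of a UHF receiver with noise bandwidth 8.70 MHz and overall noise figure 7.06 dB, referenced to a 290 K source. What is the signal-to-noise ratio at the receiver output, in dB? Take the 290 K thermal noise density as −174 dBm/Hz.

7.1 dB

Noise floor: N = −174 + 10 log₁₀(B) + NF
10 log₁₀(8.70×10⁶) = 69.4 dB
N = −174 + 69.4 + 7.06 = −97.54 dBm
SNR = P_sig − N = −90.4 − (−97.54) = 7.14 dB → 7.1 dB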